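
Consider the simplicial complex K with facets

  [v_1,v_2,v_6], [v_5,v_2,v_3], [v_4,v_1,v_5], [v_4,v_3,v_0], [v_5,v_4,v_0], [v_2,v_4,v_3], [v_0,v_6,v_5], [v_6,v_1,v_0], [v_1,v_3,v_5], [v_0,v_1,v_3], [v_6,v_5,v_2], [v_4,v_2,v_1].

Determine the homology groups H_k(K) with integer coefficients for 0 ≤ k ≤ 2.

H_0 ≅ Z,  H_1 ≅ Z/2,  H_2 = 0.

Take the total order v_0 < v_1 < v_2 < v_3 < v_4 < v_5 < v_6 on the vertex set. Then K (dimension 2) consists of the simplices:

  0-simplices (7): [v_0], [v_1], [v_2], [v_3], [v_4], [v_5], [v_6]
  1-simplices (18): (18 of them)
  2-simplices (12): (12 of them)

so the chain groups are C_0 ≅ Z^7, C_1 ≅ Z^18, C_2 ≅ Z^12.

∂_1: C_1 → C_0 maps an edge to its endpoints' difference, ∂[p,q] = q − p. For instance
  ∂[v_4,v_5] = [v_5] − [v_4].
As a 7×18 matrix over Z this has rank 6, with invariant factors (1,1,1,1,1,1).

∂_2: C_2 → C_1 sends each 2-simplex [p,q,r] to [q,r] − [p,r] + [p,q]. For instance
  ∂[v_2,v_5,v_6] = [v_5,v_6] − [v_2,v_6] + [v_2,v_5],
  ∂[v_1,v_2,v_6] = [v_2,v_6] − [v_1,v_6] + [v_1,v_2].
This gives a 18×12 integer matrix of rank 12; reducing to Smith normal form yields diagonal entries (1,1,1,1,1,1,1,1,1,1,1,2).

Now H_k = ker ∂_k / im ∂_{k+1}, so:

  H_0: rank C_0 − rank ∂_1 = 7 − 6 = 1, and the invariant factors of ∂_1 are all 1, so H_0 ≅ Z.
  H_1: rank ker ∂_1 − rank ∂_2 = (18 − 6) − 12 = 0, and ∂_2 has invariant factor 2 > 1, so H_1 ≅ Z/2.
  H_2: rank ker ∂_2 − rank ∂_3 = (12 − 12) − 0 = 0, and there is no ∂_3, so H_2 ≅ 0.

(K is a triangulation of the real projective plane RP^2.)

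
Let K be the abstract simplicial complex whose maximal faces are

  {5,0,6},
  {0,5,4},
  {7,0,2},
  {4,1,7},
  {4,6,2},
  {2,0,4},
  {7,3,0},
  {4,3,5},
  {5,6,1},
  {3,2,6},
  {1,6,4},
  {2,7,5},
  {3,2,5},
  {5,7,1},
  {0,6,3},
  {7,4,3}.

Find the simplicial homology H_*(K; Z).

Take the total order 0 < 1 < 2 < 3 < 4 < 5 < 6 < 7 on the vertex set. Then K (dimension 2) consists of the simplices:

  0-simplices (8): [0], [1], [2], [3], [4], [5], [6], [7]
  1-simplices (24): (24 of them)
  2-simplices (16): [0,2,4], [0,2,7], [0,3,6], [0,3,7], [0,4,5], [0,5,6], [1,4,6], [1,4,7], [1,5,6], [1,5,7], [2,3,5], [2,3,6], [2,4,6], [2,5,7], [3,4,5], [3,4,7]

so the chain groups are C_0 ≅ Z^8, C_1 ≅ Z^24, C_2 ≅ Z^16.

Boundary ∂_1: C_1 → C_0 sends each edge [p,q] (with p < q) to q − p.
As a 8×24 matrix over Z this has rank 7, with invariant factors (1,1,1,1,1,1,1).

∂_2: C_2 → C_1 maps a triangle to the signed sum of its edges. For instance
  ∂[2,5,7] = [5,7] − [2,7] + [2,5],
  ∂[2,3,6] = [3,6] − [2,6] + [2,3].
The resulting 24×16 matrix has rank 15, and its Smith normal form has invariant factors (1,1,1,1,1,1,1,1,1,1,1,1,1,1,1).

Now H_k = ker ∂_k / im ∂_{k+1}, so:

  H_0: rank C_0 − rank ∂_1 = 8 − 7 = 1, and the invariant factors of ∂_1 are all 1, so H_0 ≅ Z.
  H_1: rank ker ∂_1 − rank ∂_2 = (24 − 7) − 15 = 2, and the invariant factors of ∂_2 are all 1, so H_1 ≅ Z^2.
  H_2: rank ker ∂_2 − rank ∂_3 = (16 − 15) − 0 = 1, and there is no ∂_3, so H_2 ≅ Z.

As a check, the Euler characteristic is 8 − 24 + 16 = 0, which agrees with 1 − 2 + 1 = 0.
(K is a triangulation of the torus T^2.)

H_0 ≅ Z,  H_1 ≅ Z^2,  H_2 ≅ Z.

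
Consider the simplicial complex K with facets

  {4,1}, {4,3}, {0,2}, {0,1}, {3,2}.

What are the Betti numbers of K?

Take the total order 0 < 1 < 2 < 3 < 4 on the vertex set. Then K (dimension 1) consists of the simplices:

  0-simplices (5): [0], [1], [2], [3], [4]
  1-simplices (5): [0,1], [0,2], [1,4], [2,3], [3,4]

Hence C_0 ≅ Z^5, C_1 ≅ Z^5.

∂_1: C_1 → C_0 is given by ∂[p,q] = [q] − [p].
The 5×5 boundary matrix has rank 4 and Smith normal form diag(1,1,1,1).

Now H_k = ker ∂_k / im ∂_{k+1}, so:

  H_0: rank C_0 − rank ∂_1 = 5 − 4 = 1, and the invariant factors of ∂_1 are all 1, so H_0 = Z.
  H_1: rank ker ∂_1 − rank ∂_2 = (5 − 4) − 0 = 1, and there is no ∂_2, so H_1 = Z.

As a check, the Euler characteristic is 5 − 5 = 0, which agrees with 1 − 1 = 0.
(K is a triangulation of the circle S^1.)

Hence the Betti numbers are b_0 = 1, b_1 = 1.

b_0 = 1, b_1 = 1.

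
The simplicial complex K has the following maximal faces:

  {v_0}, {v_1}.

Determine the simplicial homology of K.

H_0 = Z^2.

K has 2 vertices.
rank ∂_0 = 0, rank ∂_1 = 0 ⇒ b_0 = 2 − 0 − 0 = 2. So H_0 = Z^2.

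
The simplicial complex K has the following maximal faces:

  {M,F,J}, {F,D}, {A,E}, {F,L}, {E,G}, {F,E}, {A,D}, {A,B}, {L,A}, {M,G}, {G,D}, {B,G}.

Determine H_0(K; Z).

H_0 = Z.

Take the total order A < B < D < E < F < G < J < L < M on the vertex set. Then K (dimension 2) consists of the simplices:

  0-simplices (9): A, B, D, E, F, G, J, L, M
  1-simplices (14): AB, AD, AE, AL, BG, DF, DG, EF, EG, FJ, FL, FM, GM, JM
  2-simplices (1): FJM

giving chain groups C_0 ≅ Z^9, C_1 ≅ Z^14, C_2 ≅ Z^1.

Boundary ∂_1: C_1 → C_0 is given by ∂[p,q] = [q] − [p].
As a 9×14 matrix over Z this has rank 8, with invariant factors (1,1,1,1,1,1,1,1).

∂_2: C_2 → C_1 acts by ∂[p,q,r] = [q,r] − [p,r] + [p,q]. For instance
  ∂FJM = JM − FM + FJ.
The 14×1 boundary matrix has rank 1 and Smith normal form diag(1).

Reading off H_k = ker ∂_k / im ∂_{k+1}:

  H_0: rank C_0 − rank ∂_1 = 9 − 8 = 1, and the invariant factors of ∂_1 are all 1, so H_0 ≅ Z.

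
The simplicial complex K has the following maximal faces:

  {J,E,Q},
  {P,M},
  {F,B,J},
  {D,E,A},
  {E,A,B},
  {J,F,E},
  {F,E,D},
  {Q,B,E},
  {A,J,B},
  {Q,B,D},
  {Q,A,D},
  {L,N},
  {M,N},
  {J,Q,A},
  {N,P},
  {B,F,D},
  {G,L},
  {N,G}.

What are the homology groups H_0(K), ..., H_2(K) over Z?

H_0 ≅ Z^2,  H_1 ≅ Z^2 ⊕ Z/2,  H_2 = 0.

We work with the vertex ordering A < B < D < E < F < G < J < L < M < N < P < Q. The simplices of K, each written with vertices in increasing order, are:

  0-simplices (12): A, B, D, E, F, G, J, L, M, N, P, Q
  1-simplices (24): AB, AD, AE, AJ, AQ, BD, BE, BF, BJ, BQ, DE, DF, DQ, EF, EJ, EQ, FJ, GL, GN, JQ, LN, MN, MP, NP
  2-simplices (12): ABE, ABJ, ADE, ADQ, AJQ, BDF, BDQ, BEQ, BFJ, DEF, EFJ, EJQ

Hence C_0 ≅ Z^12, C_1 ≅ Z^24, C_2 ≅ Z^12.

∂_1: C_1 → C_0 sends each edge [p,q] (with p < q) to q − p. For instance
  ∂AE = E − A.
The resulting 12×24 matrix has rank 10, and its Smith normal form has invariant factors (1,1,1,1,1,1,1,1,1,1).

Boundary ∂_2: C_2 → C_1 acts by ∂[p,q,r] = [q,r] − [p,r] + [p,q]. For instance
  ∂AJQ = JQ − AQ + AJ,
  ∂ADE = DE − AE + AD.
This gives a 24×12 integer matrix of rank 12; reducing to Smith normal form yields diagonal entries (1,1,1,1,1,1,1,1,1,1,1,2).

Now H_k = ker ∂_k / im ∂_{k+1}, so:

  H_0: rank C_0 − rank ∂_1 = 12 − 10 = 2, and the invariant factors of ∂_1 are all 1, so H_0 = Z^2.
  H_1: rank ker ∂_1 − rank ∂_2 = (24 − 10) − 12 = 2, and ∂_2 has invariant factor 2 > 1, so H_1 = Z^2 ⊕ Z/2.
  H_2: rank ker ∂_2 − rank ∂_3 = (12 − 12) − 0 = 0, and there is no ∂_3, so H_2 = 0.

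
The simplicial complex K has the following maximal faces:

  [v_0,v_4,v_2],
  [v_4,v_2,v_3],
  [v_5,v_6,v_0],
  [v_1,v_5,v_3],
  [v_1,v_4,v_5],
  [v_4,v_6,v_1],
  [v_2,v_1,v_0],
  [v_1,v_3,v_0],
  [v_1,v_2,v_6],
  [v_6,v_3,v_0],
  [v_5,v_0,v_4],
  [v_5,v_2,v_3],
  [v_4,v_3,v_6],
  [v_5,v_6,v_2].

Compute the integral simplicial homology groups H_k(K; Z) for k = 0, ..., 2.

H_0 ≅ Z,  H_1 ≅ Z^2,  H_2 ≅ Z.

We work with the vertex ordering v_0 < v_1 < v_2 < v_3 < v_4 < v_5 < v_6. The simplices of K, each written with vertices in increasing order, are:

  0-simplices (7): [v_0], [v_1], [v_2], [v_3], [v_4], [v_5], [v_6]
  1-simplices (21): (21 of them)
  2-simplices (14): (14 of them)

so the chain groups are C_0 ≅ Z^7, C_1 ≅ Z^21, C_2 ≅ Z^14.

∂_1: C_1 → C_0 sends each edge [p,q] (with p < q) to q − p.
The 7×21 boundary matrix has rank 6 and Smith normal form diag(1,1,1,1,1,1).

∂_2: C_2 → C_1 acts by ∂[p,q,r] = [q,r] − [p,r] + [p,q]. For instance
  ∂[v_0,v_4,v_5] = [v_4,v_5] − [v_0,v_5] + [v_0,v_4],
  ∂[v_1,v_4,v_6] = [v_4,v_6] − [v_1,v_6] + [v_1,v_4].
As a 21×14 matrix over Z this has rank 13, with invariant factors (1,1,1,1,1,1,1,1,1,1,1,1,1).

Reading off H_k = ker ∂_k / im ∂_{k+1}:

  H_0: rank C_0 − rank ∂_1 = 7 − 6 = 1, and the invariant factors of ∂_1 are all 1, so H_0 = Z.
  H_1: rank ker ∂_1 − rank ∂_2 = (21 − 6) − 13 = 2, and the invariant factors of ∂_2 are all 1, so H_1 = Z^2.
  H_2: rank ker ∂_2 − rank ∂_3 = (14 − 13) − 0 = 1, and there is no ∂_3, so H_2 = Z.

As a check, the Euler characteristic is 7 − 21 + 14 = 0, which agrees with 1 − 2 + 1 = 0.
(K is a triangulation of the torus T^2.)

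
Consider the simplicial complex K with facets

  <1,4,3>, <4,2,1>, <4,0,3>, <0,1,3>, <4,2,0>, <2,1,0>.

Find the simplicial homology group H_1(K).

Take the total order 0 < 1 < 2 < 3 < 4 on the vertex set. Then K (dimension 2) consists of the simplices:

  0-simplices (5): [0], [1], [2], [3], [4]
  1-simplices (9): [0,1], [0,2], [0,3], [0,4], [1,2], [1,3], [1,4], [2,4], [3,4]
  2-simplices (6): [0,1,2], [0,1,3], [0,2,4], [0,3,4], [1,2,4], [1,3,4]

so the chain groups are C_0 ≅ Z^5, C_1 ≅ Z^9, C_2 ≅ Z^6.

The boundary map ∂_1: C_1 → C_0 sends each edge [p,q] (with p < q) to q − p.
This gives a 5×9 integer matrix of rank 4; reducing to Smith normal form yields diagonal entries (1,1,1,1).

The boundary map ∂_2: C_2 → C_1 sends each 2-simplex [p,q,r] to [q,r] − [p,r] + [p,q]. For instance
  ∂[1,3,4] = [3,4] − [1,4] + [1,3],
  ∂[0,1,3] = [1,3] − [0,3] + [0,1].
The 9×6 boundary matrix has rank 5 and Smith normal form diag(1,1,1,1,1).

Computing H_k = (kernel of ∂_k) / (image of ∂_{k+1}):

  H_1: rank ker ∂_1 − rank ∂_2 = (9 − 4) − 5 = 0, and the invariant factors of ∂_2 are all 1, so H_1 = 0.

H_1 ≅ 0.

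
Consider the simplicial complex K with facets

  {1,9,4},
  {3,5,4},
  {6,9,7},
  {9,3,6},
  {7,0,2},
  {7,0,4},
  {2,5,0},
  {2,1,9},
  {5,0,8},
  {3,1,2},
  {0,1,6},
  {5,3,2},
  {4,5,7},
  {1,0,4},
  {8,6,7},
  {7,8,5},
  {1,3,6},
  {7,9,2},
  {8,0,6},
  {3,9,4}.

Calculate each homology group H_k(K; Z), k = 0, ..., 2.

H_0 ≅ Z,  H_1 ≅ Z ⊕ Z_2,  H_2 = 0.

Take the total order 0 < 1 < 2 < 3 < 4 < 5 < 6 < 7 < 8 < 9 on the vertex set. Then K (dimension 2) consists of the simplices:

  0-simplices (10): [0], [1], [2], [3], [4], [5], [6], [7], [8], [9]
  1-simplices (30): (30 of them)
  2-simplices (20): (20 of them)

Hence C_0 ≅ Z^10, C_1 ≅ Z^30, C_2 ≅ Z^20.

∂_1: C_1 → C_0 maps an edge to its endpoints' difference, ∂[p,q] = q − p.
The resulting 10×30 matrix has rank 9, and its Smith normal form has invariant factors (1,1,1,1,1,1,1,1,1).

The boundary map ∂_2: C_2 → C_1 acts by ∂[p,q,r] = [q,r] − [p,r] + [p,q]. For instance
  ∂[0,1,6] = [1,6] − [0,6] + [0,1],
  ∂[0,2,7] = [2,7] − [0,7] + [0,2].
As a 30×20 matrix over Z this has rank 20, with invariant factors (1,1,1,1,1,1,1,1,1,1,1,1,1,1,1,1,1,1,1,2).

Computing H_k = (kernel of ∂_k) / (image of ∂_{k+1}):

  H_0: rank C_0 − rank ∂_1 = 10 − 9 = 1, and the invariant factors of ∂_1 are all 1, so H_0 ≅ Z.
  H_1: rank ker ∂_1 − rank ∂_2 = (30 − 9) − 20 = 1, and ∂_2 has invariant factor 2 > 1, so H_1 ≅ Z ⊕ Z_2.
  H_2: rank ker ∂_2 − rank ∂_3 = (20 − 20) − 0 = 0, and there is no ∂_3, so H_2 ≅ 0.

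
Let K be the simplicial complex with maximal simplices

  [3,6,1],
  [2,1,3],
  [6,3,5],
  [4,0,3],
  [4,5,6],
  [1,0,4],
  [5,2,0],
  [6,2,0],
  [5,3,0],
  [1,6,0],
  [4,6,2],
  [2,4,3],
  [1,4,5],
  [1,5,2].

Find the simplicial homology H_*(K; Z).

Fix the vertex order 0 < 1 < 2 < 3 < 4 < 5 < 6 and write every simplex with vertices in increasing order. Then dim K = 2 and the simplices of K are:

  0-simplices (7): [0], [1], [2], [3], [4], [5], [6]
  1-simplices (21): [0,1], [0,2], [0,3], [0,4], [0,5], [0,6], [1,2], [1,3], [1,4], [1,5], [1,6], [2,3], [2,4], [2,5], [2,6], [3,4], [3,5], [3,6], [4,5], [4,6], [5,6]
  2-simplices (14): [0,1,4], [0,1,6], [0,2,5], [0,2,6], [0,3,4], [0,3,5], [1,2,3], [1,2,5], [1,3,6], [1,4,5], [2,3,4], [2,4,6], [3,5,6], [4,5,6]

giving chain groups C_0 ≅ Z^7, C_1 ≅ Z^21, C_2 ≅ Z^14.

∂_1: C_1 → C_0 is given by ∂[p,q] = [q] − [p].
As a 7×21 matrix over Z this has rank 6, with invariant factors (1,1,1,1,1,1).

The boundary map ∂_2: C_2 → C_1 sends each 2-simplex [p,q,r] to [q,r] − [p,r] + [p,q]. For instance
  ∂[2,4,6] = [4,6] − [2,6] + [2,4],
  ∂[0,1,6] = [1,6] − [0,6] + [0,1].
The 21×14 boundary matrix has rank 13 and Smith normal form diag(1,1,1,1,1,1,1,1,1,1,1,1,1).

Reading off H_k = ker ∂_k / im ∂_{k+1}:

  H_0: rank C_0 − rank ∂_1 = 7 − 6 = 1, and the invariant factors of ∂_1 are all 1, so H_0 = Z.
  H_1: rank ker ∂_1 − rank ∂_2 = (21 − 6) − 13 = 2, and the invariant factors of ∂_2 are all 1, so H_1 = Z^2.
  H_2: rank ker ∂_2 − rank ∂_3 = (14 − 13) − 0 = 1, and there is no ∂_3, so H_2 = Z.

H_0 = Z,  H_1 = Z^2,  H_2 = Z.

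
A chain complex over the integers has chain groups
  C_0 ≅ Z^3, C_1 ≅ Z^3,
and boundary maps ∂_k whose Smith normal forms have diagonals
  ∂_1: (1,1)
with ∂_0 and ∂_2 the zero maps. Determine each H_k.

H_0 = Z,  H_1 = Z.

H_0: b_0 = 3 − 0 − 2 = 1; torsion from ∂_1 factors > 1: none. So H_0 = Z.
H_1: b_1 = 3 − 2 − 0 = 1; torsion from ∂_2 factors > 1: none. So H_1 = Z.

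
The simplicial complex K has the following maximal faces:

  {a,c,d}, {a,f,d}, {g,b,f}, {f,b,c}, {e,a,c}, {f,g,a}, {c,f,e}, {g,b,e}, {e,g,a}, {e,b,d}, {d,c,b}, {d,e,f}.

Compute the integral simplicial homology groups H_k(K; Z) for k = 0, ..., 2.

Take the total order a < b < c < d < e < f < g on the vertex set. Then K (dimension 2) consists of the simplices:

  0-simplices (7): a, b, c, d, e, f, g
  1-simplices (18): ac, ad, ae, af, ag, bc, bd, be, bf, bg, cd, ce, cf, de, df, ef, eg, fg
  2-simplices (12): acd, ace, adf, aeg, afg, bcd, bcf, bde, beg, bfg, cef, def

Hence C_0 ≅ Z^7, C_1 ≅ Z^18, C_2 ≅ Z^12.

The boundary map ∂_1: C_1 → C_0 maps an edge to its endpoints' difference, ∂[p,q] = q − p. For instance
  ∂ae = e − a.
As a 7×18 matrix over Z this has rank 6, with invariant factors (1,1,1,1,1,1).

The boundary map ∂_2: C_2 → C_1 sends each 2-simplex [p,q,r] to [q,r] − [p,r] + [p,q]. For instance
  ∂aeg = eg − ag + ae,
  ∂afg = fg − ag + af.
The resulting 18×12 matrix has rank 12, and its Smith normal form has invariant factors (1,1,1,1,1,1,1,1,1,1,1,2).

Reading off H_k = ker ∂_k / im ∂_{k+1}:

  H_0: rank C_0 − rank ∂_1 = 7 − 6 = 1, and the invariant factors of ∂_1 are all 1, so H_0 = Z.
  H_1: rank ker ∂_1 − rank ∂_2 = (18 − 6) − 12 = 0, and ∂_2 has invariant factor 2 > 1, so H_1 = Z/2.
  H_2: rank ker ∂_2 − rank ∂_3 = (12 − 12) − 0 = 0, and there is no ∂_3, so H_2 = 0.

As a check, the Euler characteristic is 7 − 18 + 12 = 1, which agrees with 1 − 0 + 0 = 1.

H_0 ≅ Z,  H_1 ≅ Z/2,  H_2 = 0.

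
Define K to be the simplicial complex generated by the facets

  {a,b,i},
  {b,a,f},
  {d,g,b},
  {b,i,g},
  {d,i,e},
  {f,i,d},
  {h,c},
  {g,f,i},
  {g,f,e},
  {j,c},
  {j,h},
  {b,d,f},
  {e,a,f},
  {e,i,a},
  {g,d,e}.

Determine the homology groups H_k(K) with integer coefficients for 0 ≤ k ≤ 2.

H_0 ≅ Z^2,  H_1 ≅ Z ⊕ Z/2Z,  H_2 = 0.

K has 10 vertices, 21 edges, 12 triangles.
rank ∂_0 = 0, rank ∂_1 = 8 ⇒ b_0 = 10 − 0 − 8 = 2; all invariant factors of ∂_1 are 1 so no torsion. So H_0 = Z^2.
rank ∂_1 = 8, rank ∂_2 = 12 ⇒ b_1 = 21 − 8 − 12 = 1; ∂_2 has invariant factor(s) [2] giving torsion. So H_1 = Z ⊕ Z/2Z.
rank ∂_2 = 12, rank ∂_3 = 0 ⇒ b_2 = 12 − 12 − 0 = 0. So H_2 = 0.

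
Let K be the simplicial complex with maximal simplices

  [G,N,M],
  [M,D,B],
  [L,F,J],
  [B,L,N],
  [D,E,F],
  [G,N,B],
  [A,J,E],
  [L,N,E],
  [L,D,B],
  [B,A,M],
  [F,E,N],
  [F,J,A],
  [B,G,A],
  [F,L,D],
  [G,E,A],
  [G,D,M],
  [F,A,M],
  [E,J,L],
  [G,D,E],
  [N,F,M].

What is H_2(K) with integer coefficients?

H_2 ≅ 0.

Fix the vertex order A < B < D < E < F < G < J < L < M < N and write every simplex with vertices in increasing order. Then dim K = 2 and the simplices of K are:

  0-simplices (10): A, B, D, E, F, G, J, L, M, N
  1-simplices (30): AB, AE, AF, AG, AJ, AM, BD, BG, BL, BM, BN, DE, DF, DG, DL, DM, EF, EG, EJ, EL, EN, FJ, FL, FM, FN, GM, GN, JL, LN, MN
  2-simplices (20): ABG, ABM, AEG, AEJ, AFJ, AFM, BDL, BDM, BGN, BLN, DEF, DEG, DFL, DGM, EFN, EJL, ELN, FJL, FMN, GMN

so the chain groups are C_0 ≅ Z^10, C_1 ≅ Z^30, C_2 ≅ Z^20.

The boundary map ∂_1: C_1 → C_0 is given by ∂[p,q] = [q] − [p]. For instance
  ∂AE = E − A.
This gives a 10×30 integer matrix of rank 9; reducing to Smith normal form yields diagonal entries (1,1,1,1,1,1,1,1,1).

The boundary map ∂_2: C_2 → C_1 sends each 2-simplex [p,q,r] to [q,r] − [p,r] + [p,q]. For instance
  ∂FMN = MN − FN + FM,
  ∂AFJ = FJ − AJ + AF.
This gives a 30×20 integer matrix of rank 20; reducing to Smith normal form yields diagonal entries (1,1,1,1,1,1,1,1,1,1,1,1,1,1,1,1,1,1,1,2).

Reading off H_k = ker ∂_k / im ∂_{k+1}:

  H_2: rank ker ∂_2 − rank ∂_3 = (20 − 20) − 0 = 0, and there is no ∂_3, so H_2 ≅ 0.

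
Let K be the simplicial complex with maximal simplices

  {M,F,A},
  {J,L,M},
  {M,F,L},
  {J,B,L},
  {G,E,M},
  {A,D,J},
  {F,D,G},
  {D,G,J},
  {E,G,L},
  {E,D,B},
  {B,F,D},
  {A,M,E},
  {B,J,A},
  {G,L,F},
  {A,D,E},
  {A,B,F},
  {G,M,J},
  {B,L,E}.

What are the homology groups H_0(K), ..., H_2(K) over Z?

H_0 = Z,  H_1 = Z ⊕ Z/2,  H_2 = 0.

Order the vertices as A < B < D < E < F < G < J < L < M. Listing each simplex with vertices in this order, K has dimension 2 with simplices:

  0-simplices (9): A, B, D, E, F, G, J, L, M
  1-simplices (27): AB, AD, AE, AF, AJ, AM, BD, BE, BF, BJ, BL, DE, DF, DG, DJ, EG, EL, EM, FG, FL, FM, GJ, GL, GM, JL, JM, LM
  2-simplices (18): ABF, ABJ, ADE, ADJ, AEM, AFM, BDE, BDF, BEL, BJL, DFG, DGJ, EGL, EGM, FGL, FLM, GJM, JLM

Hence C_0 ≅ Z^9, C_1 ≅ Z^27, C_2 ≅ Z^18.

∂_1: C_1 → C_0 maps an edge to its endpoints' difference, ∂[p,q] = q − p.
The resulting 9×27 matrix has rank 8, and its Smith normal form has invariant factors (1,1,1,1,1,1,1,1).

The boundary map ∂_2: C_2 → C_1 acts by ∂[p,q,r] = [q,r] − [p,r] + [p,q]. For instance
  ∂BDF = DF − BF + BD,
  ∂JLM = LM − JM + JL.
This gives a 27×18 integer matrix of rank 18; reducing to Smith normal form yields diagonal entries (1,1,1,1,1,1,1,1,1,1,1,1,1,1,1,1,1,2).

Reading off H_k = ker ∂_k / im ∂_{k+1}:

  H_0: rank C_0 − rank ∂_1 = 9 − 8 = 1, and the invariant factors of ∂_1 are all 1, so H_0 = Z.
  H_1: rank ker ∂_1 − rank ∂_2 = (27 − 8) − 18 = 1, and ∂_2 has invariant factor 2 > 1, so H_1 = Z ⊕ Z/2.
  H_2: rank ker ∂_2 − rank ∂_3 = (18 − 18) − 0 = 0, and there is no ∂_3, so H_2 = 0.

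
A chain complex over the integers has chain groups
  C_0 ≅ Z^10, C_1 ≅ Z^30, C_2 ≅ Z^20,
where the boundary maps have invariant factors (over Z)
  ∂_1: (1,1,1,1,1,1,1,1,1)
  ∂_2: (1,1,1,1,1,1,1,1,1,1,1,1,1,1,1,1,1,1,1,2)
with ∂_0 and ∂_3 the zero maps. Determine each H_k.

H_0: b_0 = 10 − 0 − 9 = 1; torsion from ∂_1 factors > 1: none. So H_0 ≅ Z.
H_1: b_1 = 30 − 9 − 20 = 1; torsion from ∂_2 factors > 1: [2]. So H_1 ≅ Z ⊕ Z_2.
H_2: b_2 = 20 − 20 − 0 = 0; torsion from ∂_3 factors > 1: none. So H_2 ≅ 0.

H_0 ≅ Z,  H_1 ≅ Z ⊕ Z_2,  H_2 = 0.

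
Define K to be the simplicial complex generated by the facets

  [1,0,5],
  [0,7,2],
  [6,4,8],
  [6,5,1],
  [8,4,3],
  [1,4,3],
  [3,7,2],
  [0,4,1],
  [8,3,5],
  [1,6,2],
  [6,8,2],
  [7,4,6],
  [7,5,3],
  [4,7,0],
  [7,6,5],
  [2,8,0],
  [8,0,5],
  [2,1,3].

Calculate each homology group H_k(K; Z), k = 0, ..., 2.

Take the total order 0 < 1 < 2 < 3 < 4 < 5 < 6 < 7 < 8 on the vertex set. Then K (dimension 2) consists of the simplices:

  0-simplices (9): [0], [1], [2], [3], [4], [5], [6], [7], [8]
  1-simplices (27): (27 of them)
  2-simplices (18): [0,1,4], [0,1,5], [0,2,7], [0,2,8], [0,4,7], [0,5,8], [1,2,3], [1,2,6], [1,3,4], [1,5,6], [2,3,7], [2,6,8], [3,4,8], [3,5,7], [3,5,8], [4,6,7], [4,6,8], [5,6,7]

giving chain groups C_0 ≅ Z^9, C_1 ≅ Z^27, C_2 ≅ Z^18.

The boundary map ∂_1: C_1 → C_0 maps an edge to its endpoints' difference, ∂[p,q] = q − p. For instance
  ∂[1,5] = [5] − [1].
The resulting 9×27 matrix has rank 8, and its Smith normal form has invariant factors (1,1,1,1,1,1,1,1).

∂_2: C_2 → C_1 sends each 2-simplex [p,q,r] to [q,r] − [p,r] + [p,q]. For instance
  ∂[0,2,8] = [2,8] − [0,8] + [0,2],
  ∂[1,5,6] = [5,6] − [1,6] + [1,5].
The 27×18 boundary matrix has rank 17 and Smith normal form diag(1,1,1,1,1,1,1,1,1,1,1,1,1,1,1,1,1).

Reading off H_k = ker ∂_k / im ∂_{k+1}:

  H_0: rank C_0 − rank ∂_1 = 9 − 8 = 1, and the invariant factors of ∂_1 are all 1, so H_0 ≅ Z.
  H_1: rank ker ∂_1 − rank ∂_2 = (27 − 8) − 17 = 2, and the invariant factors of ∂_2 are all 1, so H_1 ≅ Z^2.
  H_2: rank ker ∂_2 − rank ∂_3 = (18 − 17) − 0 = 1, and there is no ∂_3, so H_2 ≅ Z.

As a check, the Euler characteristic is 9 − 27 + 18 = 0, which agrees with 1 − 2 + 1 = 0.
(K is a triangulation of the torus T^2.)

H_0 = Z,  H_1 = Z^2,  H_2 = Z.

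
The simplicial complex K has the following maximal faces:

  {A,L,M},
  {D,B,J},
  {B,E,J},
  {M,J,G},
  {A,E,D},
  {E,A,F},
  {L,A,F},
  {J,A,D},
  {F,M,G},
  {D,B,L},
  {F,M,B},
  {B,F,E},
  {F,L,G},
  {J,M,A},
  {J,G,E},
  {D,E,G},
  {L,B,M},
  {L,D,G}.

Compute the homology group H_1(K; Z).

H_1 ≅ Z ⊕ Z/2Z.

We work with the vertex ordering A < B < D < E < F < G < J < L < M. The simplices of K, each written with vertices in increasing order, are:

  0-simplices (9): A, B, D, E, F, G, J, L, M
  1-simplices (27): AD, AE, AF, AJ, AL, AM, BD, BE, BF, BJ, BL, BM, DE, DG, DJ, DL, EF, EG, EJ, FG, FL, FM, GJ, GL, GM, JM, LM
  2-simplices (18): ADE, ADJ, AEF, AFL, AJM, ALM, BDJ, BDL, BEF, BEJ, BFM, BLM, DEG, DGL, EGJ, FGL, FGM, GJM

giving chain groups C_0 ≅ Z^9, C_1 ≅ Z^27, C_2 ≅ Z^18.

Boundary ∂_1: C_1 → C_0 is given by ∂[p,q] = [q] − [p]. For instance
  ∂GM = M − G.
This gives a 9×27 integer matrix of rank 8; reducing to Smith normal form yields diagonal entries (1,1,1,1,1,1,1,1).

The boundary map ∂_2: C_2 → C_1 sends each 2-simplex [p,q,r] to [q,r] − [p,r] + [p,q]. For instance
  ∂ADE = DE − AE + AD,
  ∂ADJ = DJ − AJ + AD.
The resulting 27×18 matrix has rank 18, and its Smith normal form has invariant factors (1,1,1,1,1,1,1,1,1,1,1,1,1,1,1,1,1,2).

Now H_k = ker ∂_k / im ∂_{k+1}, so:

  H_1: rank ker ∂_1 − rank ∂_2 = (27 − 8) − 18 = 1, and ∂_2 has invariant factor 2 > 1, so H_1 = Z ⊕ Z/2Z.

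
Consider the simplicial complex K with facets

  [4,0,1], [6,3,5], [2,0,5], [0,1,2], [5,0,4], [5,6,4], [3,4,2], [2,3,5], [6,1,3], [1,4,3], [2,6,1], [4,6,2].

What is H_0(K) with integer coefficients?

We work with the vertex ordering 0 < 1 < 2 < 3 < 4 < 5 < 6. The simplices of K, each written with vertices in increasing order, are:

  0-simplices (7): [0], [1], [2], [3], [4], [5], [6]
  1-simplices (18): [0,1], [0,2], [0,4], [0,5], [1,2], [1,3], [1,4], [1,6], [2,3], [2,4], [2,5], [2,6], [3,4], [3,5], [3,6], [4,5], [4,6], [5,6]
  2-simplices (12): [0,1,2], [0,1,4], [0,2,5], [0,4,5], [1,2,6], [1,3,4], [1,3,6], [2,3,4], [2,3,5], [2,4,6], [3,5,6], [4,5,6]

giving chain groups C_0 ≅ Z^7, C_1 ≅ Z^18, C_2 ≅ Z^12.

∂_1: C_1 → C_0 sends each edge [p,q] (with p < q) to q − p.
The 7×18 boundary matrix has rank 6 and Smith normal form diag(1,1,1,1,1,1).

Boundary ∂_2: C_2 → C_1 sends each 2-simplex [p,q,r] to [q,r] − [p,r] + [p,q]. For instance
  ∂[1,3,6] = [3,6] − [1,6] + [1,3],
  ∂[1,3,4] = [3,4] − [1,4] + [1,3].
The 18×12 boundary matrix has rank 12 and Smith normal form diag(1,1,1,1,1,1,1,1,1,1,1,2).

Now H_k = ker ∂_k / im ∂_{k+1}, so:

  H_0: rank C_0 − rank ∂_1 = 7 − 6 = 1, and the invariant factors of ∂_1 are all 1, so H_0 ≅ Z.

(K is a triangulation of the real projective plane RP^2.)

H_0 ≅ Z.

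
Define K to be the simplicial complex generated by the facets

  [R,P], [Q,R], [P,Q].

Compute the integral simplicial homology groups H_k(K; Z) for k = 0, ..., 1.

H_0 = Z,  H_1 = Z.

We work with the vertex ordering P < Q < R. The simplices of K, each written with vertices in increasing order, are:

  0-simplices (3): P, Q, R
  1-simplices (3): PQ, PR, QR

Hence C_0 ≅ Z^3, C_1 ≅ Z^3.

The boundary map ∂_1: C_1 → C_0 is given by ∂[p,q] = [q] − [p]. For instance
  ∂PQ = Q − P.
The 3×3 boundary matrix has rank 2 and Smith normal form diag(1,1).

Now H_k = ker ∂_k / im ∂_{k+1}, so:

  H_0: rank C_0 − rank ∂_1 = 3 − 2 = 1, and the invariant factors of ∂_1 are all 1, so H_0 ≅ Z.
  H_1: rank ker ∂_1 − rank ∂_2 = (3 − 2) − 0 = 1, and there is no ∂_2, so H_1 ≅ Z.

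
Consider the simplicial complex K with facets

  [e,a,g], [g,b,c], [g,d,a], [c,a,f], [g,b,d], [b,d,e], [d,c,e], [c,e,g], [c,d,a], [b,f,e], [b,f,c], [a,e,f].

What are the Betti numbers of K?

K has 7 vertices, 18 edges, 12 triangles.
rank ∂_0 = 0, rank ∂_1 = 6 ⇒ b_0 = 7 − 0 − 6 = 1; all invariant factors of ∂_1 are 1 so no torsion. So H_0 ≅ Z.
rank ∂_1 = 6, rank ∂_2 = 12 ⇒ b_1 = 18 − 6 − 12 = 0; ∂_2 has invariant factor(s) [2] giving torsion. So H_1 ≅ Z/2Z.
rank ∂_2 = 12, rank ∂_3 = 0 ⇒ b_2 = 12 − 12 − 0 = 0. So H_2 ≅ 0.

b_0 = 1, b_1 = 0, b_2 = 0.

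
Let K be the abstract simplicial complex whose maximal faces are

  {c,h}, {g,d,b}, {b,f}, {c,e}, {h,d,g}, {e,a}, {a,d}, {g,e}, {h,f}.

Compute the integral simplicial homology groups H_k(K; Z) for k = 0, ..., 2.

Fix the vertex order a < b < c < d < e < f < g < h and write every simplex with vertices in increasing order. Then dim K = 2 and the simplices of K are:

  0-simplices (8): a, b, c, d, e, f, g, h
  1-simplices (12): ad, ae, bd, bf, bg, ce, ch, dg, dh, eg, fh, gh
  2-simplices (2): bdg, dgh

Hence C_0 ≅ Z^8, C_1 ≅ Z^12, C_2 ≅ Z^2.

The boundary map ∂_1: C_1 → C_0 maps an edge to its endpoints' difference, ∂[p,q] = q − p. For instance
  ∂bf = f − b.
The 8×12 boundary matrix has rank 7 and Smith normal form diag(1,1,1,1,1,1,1).

Boundary ∂_2: C_2 → C_1 maps a triangle to the signed sum of its edges. For instance
  ∂dgh = gh − dh + dg,
  ∂bdg = dg − bg + bd.
The resulting 12×2 matrix has rank 2, and its Smith normal form has invariant factors (1,1).

Now H_k = ker ∂_k / im ∂_{k+1}, so:

  H_0: rank C_0 − rank ∂_1 = 8 − 7 = 1, and the invariant factors of ∂_1 are all 1, so H_0 ≅ Z.
  H_1: rank ker ∂_1 − rank ∂_2 = (12 − 7) − 2 = 3, and the invariant factors of ∂_2 are all 1, so H_1 ≅ Z^3.
  H_2: rank ker ∂_2 − rank ∂_3 = (2 − 2) − 0 = 0, and there is no ∂_3, so H_2 ≅ 0.

H_0 = Z,  H_1 = Z^3,  H_2 = 0.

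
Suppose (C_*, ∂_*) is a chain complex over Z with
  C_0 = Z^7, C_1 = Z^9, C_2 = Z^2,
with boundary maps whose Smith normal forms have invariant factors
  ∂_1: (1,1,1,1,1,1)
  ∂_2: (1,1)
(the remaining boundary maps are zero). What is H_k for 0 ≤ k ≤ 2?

H_0 ≅ Z,  H_1 ≅ Z,  H_2 = 0.

H_0: b_0 = 7 − 0 − 6 = 1; torsion from ∂_1 factors > 1: none. So H_0 ≅ Z.
H_1: b_1 = 9 − 6 − 2 = 1; torsion from ∂_2 factors > 1: none. So H_1 ≅ Z.
H_2: b_2 = 2 − 2 − 0 = 0; torsion from ∂_3 factors > 1: none. So H_2 ≅ 0.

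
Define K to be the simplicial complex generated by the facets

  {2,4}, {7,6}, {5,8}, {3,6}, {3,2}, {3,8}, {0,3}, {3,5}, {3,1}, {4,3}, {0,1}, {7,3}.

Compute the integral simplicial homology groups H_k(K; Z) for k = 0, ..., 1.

H_0 = Z,  H_1 = Z^4.

Take the total order 0 < 1 < 2 < 3 < 4 < 5 < 6 < 7 < 8 on the vertex set. Then K (dimension 1) consists of the simplices:

  0-simplices (9): [0], [1], [2], [3], [4], [5], [6], [7], [8]
  1-simplices (12): [0,1], [0,3], [1,3], [2,3], [2,4], [3,4], [3,5], [3,6], [3,7], [3,8], [5,8], [6,7]

so the chain groups are C_0 ≅ Z^9, C_1 ≅ Z^12.

Boundary ∂_1: C_1 → C_0 sends each edge [p,q] (with p < q) to q − p. For instance
  ∂[0,1] = [1] − [0].
As a 9×12 matrix over Z this has rank 8, with invariant factors (1,1,1,1,1,1,1,1).

Reading off H_k = ker ∂_k / im ∂_{k+1}:

  H_0: rank C_0 − rank ∂_1 = 9 − 8 = 1, and the invariant factors of ∂_1 are all 1, so H_0 ≅ Z.
  H_1: rank ker ∂_1 − rank ∂_2 = (12 − 8) − 0 = 4, and there is no ∂_2, so H_1 ≅ Z^4.

As a check, the Euler characteristic is 9 − 12 = -3, which agrees with 1 − 4 = -3.
(K is a triangulation of a wedge of 4 circles.)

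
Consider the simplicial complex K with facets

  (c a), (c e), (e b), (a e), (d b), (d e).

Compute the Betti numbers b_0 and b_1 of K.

We work with the vertex ordering a < b < c < d < e. The simplices of K, each written with vertices in increasing order, are:

  0-simplices (5): a, b, c, d, e
  1-simplices (6): ac, ae, bd, be, ce, de

so the chain groups are C_0 ≅ Z^5, C_1 ≅ Z^6.

The boundary map ∂_1: C_1 → C_0 is given by ∂[p,q] = [q] − [p]. For instance
  ∂ae = e − a.
The 5×6 boundary matrix has rank 4 and Smith normal form diag(1,1,1,1).

Reading off H_k = ker ∂_k / im ∂_{k+1}:

  H_0: rank C_0 − rank ∂_1 = 5 − 4 = 1, and the invariant factors of ∂_1 are all 1, so H_0 ≅ Z.
  H_1: rank ker ∂_1 − rank ∂_2 = (6 − 4) − 0 = 2, and there is no ∂_2, so H_1 ≅ Z^2.

(K is a triangulation of a wedge of 2 circles.)

Hence the Betti numbers are b_0 = 1, b_1 = 2.

b_0 = 1, b_1 = 2.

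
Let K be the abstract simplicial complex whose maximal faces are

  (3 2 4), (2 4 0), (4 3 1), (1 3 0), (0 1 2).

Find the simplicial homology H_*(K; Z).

H_0 ≅ Z,  H_1 ≅ Z,  H_2 = 0.

Fix the vertex order 0 < 1 < 2 < 3 < 4 and write every simplex with vertices in increasing order. Then dim K = 2 and the simplices of K are:

  0-simplices (5): [0], [1], [2], [3], [4]
  1-simplices (10): [0,1], [0,2], [0,3], [0,4], [1,2], [1,3], [1,4], [2,3], [2,4], [3,4]
  2-simplices (5): [0,1,2], [0,1,3], [0,2,4], [1,3,4], [2,3,4]

Hence C_0 ≅ Z^5, C_1 ≅ Z^10, C_2 ≅ Z^5.

∂_1: C_1 → C_0 is given by ∂[p,q] = [q] − [p].
This gives a 5×10 integer matrix of rank 4; reducing to Smith normal form yields diagonal entries (1,1,1,1).

Boundary ∂_2: C_2 → C_1 acts by ∂[p,q,r] = [q,r] − [p,r] + [p,q]. For instance
  ∂[1,3,4] = [3,4] − [1,4] + [1,3],
  ∂[0,1,3] = [1,3] − [0,3] + [0,1].
The resulting 10×5 matrix has rank 5, and its Smith normal form has invariant factors (1,1,1,1,1).

Reading off H_k = ker ∂_k / im ∂_{k+1}:

  H_0: rank C_0 − rank ∂_1 = 5 − 4 = 1, and the invariant factors of ∂_1 are all 1, so H_0 ≅ Z.
  H_1: rank ker ∂_1 − rank ∂_2 = (10 − 4) − 5 = 1, and the invariant factors of ∂_2 are all 1, so H_1 ≅ Z.
  H_2: rank ker ∂_2 − rank ∂_3 = (5 − 5) − 0 = 0, and there is no ∂_3, so H_2 ≅ 0.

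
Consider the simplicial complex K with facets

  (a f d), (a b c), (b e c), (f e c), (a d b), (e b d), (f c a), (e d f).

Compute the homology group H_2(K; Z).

K has 6 vertices, 12 edges, 8 triangles.
rank ∂_2 = 7, rank ∂_3 = 0 ⇒ b_2 = 8 − 7 − 0 = 1. So H_2 ≅ Z.

H_2 = Z.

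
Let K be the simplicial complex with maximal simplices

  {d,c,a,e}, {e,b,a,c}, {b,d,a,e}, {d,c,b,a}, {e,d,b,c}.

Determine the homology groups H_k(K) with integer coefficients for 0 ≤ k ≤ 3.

K has 5 vertices, 10 edges, 10 triangles, 5 3-simplices.
rank ∂_0 = 0, rank ∂_1 = 4 ⇒ b_0 = 5 − 0 − 4 = 1; all invariant factors of ∂_1 are 1 so no torsion. So H_0 ≅ Z.
rank ∂_1 = 4, rank ∂_2 = 6 ⇒ b_1 = 10 − 4 − 6 = 0; all invariant factors of ∂_2 are 1 so no torsion. So H_1 ≅ 0.
rank ∂_2 = 6, rank ∂_3 = 4 ⇒ b_2 = 10 − 6 − 4 = 0; all invariant factors of ∂_3 are 1 so no torsion. So H_2 ≅ 0.
rank ∂_3 = 4, rank ∂_4 = 0 ⇒ b_3 = 5 − 4 − 0 = 1. So H_3 ≅ Z.

H_0 = Z,  H_1 = 0,  H_2 = 0,  H_3 = Z.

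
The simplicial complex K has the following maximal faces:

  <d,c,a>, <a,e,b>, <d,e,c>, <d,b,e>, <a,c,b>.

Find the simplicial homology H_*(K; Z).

We work with the vertex ordering a < b < c < d < e. The simplices of K, each written with vertices in increasing order, are:

  0-simplices (5): a, b, c, d, e
  1-simplices (10): ab, ac, ad, ae, bc, bd, be, cd, ce, de
  2-simplices (5): abc, abe, acd, bde, cde

giving chain groups C_0 ≅ Z^5, C_1 ≅ Z^10, C_2 ≅ Z^5.

Boundary ∂_1: C_1 → C_0 maps an edge to its endpoints' difference, ∂[p,q] = q − p. For instance
  ∂ad = d − a.
The resulting 5×10 matrix has rank 4, and its Smith normal form has invariant factors (1,1,1,1).

Boundary ∂_2: C_2 → C_1 acts by ∂[p,q,r] = [q,r] − [p,r] + [p,q]. For instance
  ∂abc = bc − ac + ab,
  ∂acd = cd − ad + ac.
As a 10×5 matrix over Z this has rank 5, with invariant factors (1,1,1,1,1).

Now H_k = ker ∂_k / im ∂_{k+1}, so:

  H_0: rank C_0 − rank ∂_1 = 5 − 4 = 1, and the invariant factors of ∂_1 are all 1, so H_0 = Z.
  H_1: rank ker ∂_1 − rank ∂_2 = (10 − 4) − 5 = 1, and the invariant factors of ∂_2 are all 1, so H_1 = Z.
  H_2: rank ker ∂_2 − rank ∂_3 = (5 − 5) − 0 = 0, and there is no ∂_3, so H_2 = 0.

As a check, the Euler characteristic is 5 − 10 + 5 = 0, which agrees with 1 − 1 + 0 = 0.

H_0 ≅ Z,  H_1 ≅ Z,  H_2 = 0.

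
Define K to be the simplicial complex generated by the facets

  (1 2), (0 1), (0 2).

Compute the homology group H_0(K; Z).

Order the vertices as 0 < 1 < 2. Listing each simplex with vertices in this order, K has dimension 1 with simplices:

  0-simplices (3): [0], [1], [2]
  1-simplices (3): [0,1], [0,2], [1,2]

giving chain groups C_0 ≅ Z^3, C_1 ≅ Z^3.

∂_1: C_1 → C_0 maps an edge to its endpoints' difference, ∂[p,q] = q − p.
This gives a 3×3 integer matrix of rank 2; reducing to Smith normal form yields diagonal entries (1,1).

Now H_k = ker ∂_k / im ∂_{k+1}, so:

  H_0: rank C_0 − rank ∂_1 = 3 − 2 = 1, and the invariant factors of ∂_1 are all 1, so H_0 ≅ Z.

H_0 = Z.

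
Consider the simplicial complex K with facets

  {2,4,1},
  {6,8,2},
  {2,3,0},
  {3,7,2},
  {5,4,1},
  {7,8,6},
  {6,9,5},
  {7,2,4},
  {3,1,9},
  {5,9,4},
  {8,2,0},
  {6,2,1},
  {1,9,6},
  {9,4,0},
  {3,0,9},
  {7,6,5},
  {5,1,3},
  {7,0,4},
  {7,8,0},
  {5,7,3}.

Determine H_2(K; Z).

We work with the vertex ordering 0 < 1 < 2 < 3 < 4 < 5 < 6 < 7 < 8 < 9. The simplices of K, each written with vertices in increasing order, are:

  0-simplices (10): [0], [1], [2], [3], [4], [5], [6], [7], [8], [9]
  1-simplices (30): (30 of them)
  2-simplices (20): (20 of them)

so the chain groups are C_0 ≅ Z^10, C_1 ≅ Z^30, C_2 ≅ Z^20.

The boundary map ∂_1: C_1 → C_0 sends each edge [p,q] (with p < q) to q − p. For instance
  ∂[5,9] = [9] − [5].
The 10×30 boundary matrix has rank 9 and Smith normal form diag(1,1,1,1,1,1,1,1,1).

∂_2: C_2 → C_1 sends each 2-simplex [p,q,r] to [q,r] − [p,r] + [p,q]. For instance
  ∂[0,4,7] = [4,7] − [0,7] + [0,4],
  ∂[0,7,8] = [7,8] − [0,8] + [0,7].
The resulting 30×20 matrix has rank 20, and its Smith normal form has invariant factors (1,1,1,1,1,1,1,1,1,1,1,1,1,1,1,1,1,1,1,2).

Now H_k = ker ∂_k / im ∂_{k+1}, so:

  H_2: rank ker ∂_2 − rank ∂_3 = (20 − 20) − 0 = 0, and there is no ∂_3, so H_2 ≅ 0.

H_2 ≅ 0.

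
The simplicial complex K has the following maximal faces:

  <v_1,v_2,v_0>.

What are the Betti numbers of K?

b_0 = 1, b_1 = 0, b_2 = 0.

We work with the vertex ordering v_0 < v_1 < v_2. The simplices of K, each written with vertices in increasing order, are:

  0-simplices (3): [v_0], [v_1], [v_2]
  1-simplices (3): [v_0,v_1], [v_0,v_2], [v_1,v_2]
  2-simplices (1): [v_0,v_1,v_2]

giving chain groups C_0 ≅ Z^3, C_1 ≅ Z^3, C_2 ≅ Z^1.

The boundary map ∂_1: C_1 → C_0 is given by ∂[p,q] = [q] − [p].
As a 3×3 matrix over Z this has rank 2, with invariant factors (1,1).

Boundary ∂_2: C_2 → C_1 sends each 2-simplex [p,q,r] to [q,r] − [p,r] + [p,q]. For instance
  ∂[v_0,v_1,v_2] = [v_1,v_2] − [v_0,v_2] + [v_0,v_1].
This gives a 3×1 integer matrix of rank 1; reducing to Smith normal form yields diagonal entries (1).

From H_k ≅ ker(∂_k) / im(∂_{k+1}) we obtain:

  H_0: rank C_0 − rank ∂_1 = 3 − 2 = 1, and the invariant factors of ∂_1 are all 1, so H_0 ≅ Z.
  H_1: rank ker ∂_1 − rank ∂_2 = (3 − 2) − 1 = 0, and the invariant factors of ∂_2 are all 1, so H_1 ≅ 0.
  H_2: rank ker ∂_2 − rank ∂_3 = (1 − 1) − 0 = 0, and there is no ∂_3, so H_2 ≅ 0.

Hence the Betti numbers are b_0 = 1, b_1 = 0, b_2 = 0.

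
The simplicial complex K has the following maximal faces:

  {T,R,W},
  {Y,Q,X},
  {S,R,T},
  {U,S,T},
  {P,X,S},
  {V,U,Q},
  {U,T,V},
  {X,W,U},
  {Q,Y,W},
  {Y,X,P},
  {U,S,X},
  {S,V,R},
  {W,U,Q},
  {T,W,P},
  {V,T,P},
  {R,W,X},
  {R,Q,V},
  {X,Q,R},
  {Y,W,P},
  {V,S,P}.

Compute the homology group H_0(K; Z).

H_0 = Z.

Fix the vertex order P < Q < R < S < T < U < V < W < X < Y and write every simplex with vertices in increasing order. Then dim K = 2 and the simplices of K are:

  0-simplices (10): P, Q, R, S, T, U, V, W, X, Y
  1-simplices (30): PS, PT, PV, PW, PX, PY, QR, QU, QV, QW, QX, QY, RS, RT, RV, RW, RX, ST, SU, SV, SX, TU, TV, TW, UV, UW, UX, WX, WY, XY
  2-simplices (20): PSV, PSX, PTV, PTW, PWY, PXY, QRV, QRX, QUV, QUW, QWY, QXY, RST, RSV, RTW, RWX, STU, SUX, TUV, UWX

Hence C_0 ≅ Z^10, C_1 ≅ Z^30, C_2 ≅ Z^20.

The boundary map ∂_1: C_1 → C_0 maps an edge to its endpoints' difference, ∂[p,q] = q − p. For instance
  ∂RX = X − R.
The resulting 10×30 matrix has rank 9, and its Smith normal form has invariant factors (1,1,1,1,1,1,1,1,1).

Boundary ∂_2: C_2 → C_1 acts by ∂[p,q,r] = [q,r] − [p,r] + [p,q]. For instance
  ∂PSX = SX − PX + PS,
  ∂PSV = SV − PV + PS.
The 30×20 boundary matrix has rank 20 and Smith normal form diag(1,1,1,1,1,1,1,1,1,1,1,1,1,1,1,1,1,1,1,2).

Reading off H_k = ker ∂_k / im ∂_{k+1}:

  H_0: rank C_0 − rank ∂_1 = 10 − 9 = 1, and the invariant factors of ∂_1 are all 1, so H_0 = Z.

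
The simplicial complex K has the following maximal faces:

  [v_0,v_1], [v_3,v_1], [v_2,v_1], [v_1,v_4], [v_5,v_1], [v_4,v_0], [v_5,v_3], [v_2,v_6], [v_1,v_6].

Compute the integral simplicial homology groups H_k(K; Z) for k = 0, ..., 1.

Take the total order v_0 < v_1 < v_2 < v_3 < v_4 < v_5 < v_6 on the vertex set. Then K (dimension 1) consists of the simplices:

  0-simplices (7): [v_0], [v_1], [v_2], [v_3], [v_4], [v_5], [v_6]
  1-simplices (9): [v_0,v_1], [v_0,v_4], [v_1,v_2], [v_1,v_3], [v_1,v_4], [v_1,v_5], [v_1,v_6], [v_2,v_6], [v_3,v_5]

giving chain groups C_0 ≅ Z^7, C_1 ≅ Z^9.

The boundary map ∂_1: C_1 → C_0 sends each edge [p,q] (with p < q) to q − p.
The 7×9 boundary matrix has rank 6 and Smith normal form diag(1,1,1,1,1,1).

Reading off H_k = ker ∂_k / im ∂_{k+1}:

  H_0: rank C_0 − rank ∂_1 = 7 − 6 = 1, and the invariant factors of ∂_1 are all 1, so H_0 = Z.
  H_1: rank ker ∂_1 − rank ∂_2 = (9 − 6) − 0 = 3, and there is no ∂_2, so H_1 = Z^3.

As a check, the Euler characteristic is 7 − 9 = -2, which agrees with 1 − 3 = -2.

H_0 = Z,  H_1 = Z^3.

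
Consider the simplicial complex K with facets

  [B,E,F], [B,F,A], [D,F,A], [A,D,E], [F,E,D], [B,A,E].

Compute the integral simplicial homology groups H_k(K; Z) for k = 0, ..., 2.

H_0 ≅ Z,  H_1 = 0,  H_2 ≅ Z.

Take the total order A < B < D < E < F on the vertex set. Then K (dimension 2) consists of the simplices:

  0-simplices (5): A, B, D, E, F
  1-simplices (9): AB, AD, AE, AF, BE, BF, DE, DF, EF
  2-simplices (6): ABE, ABF, ADE, ADF, BEF, DEF

giving chain groups C_0 ≅ Z^5, C_1 ≅ Z^9, C_2 ≅ Z^6.

The boundary map ∂_1: C_1 → C_0 maps an edge to its endpoints' difference, ∂[p,q] = q − p. For instance
  ∂EF = F − E.
The 5×9 boundary matrix has rank 4 and Smith normal form diag(1,1,1,1).

∂_2: C_2 → C_1 acts by ∂[p,q,r] = [q,r] − [p,r] + [p,q]. For instance
  ∂ADF = DF − AF + AD,
  ∂BEF = EF − BF + BE.
The resulting 9×6 matrix has rank 5, and its Smith normal form has invariant factors (1,1,1,1,1).

Computing H_k = (kernel of ∂_k) / (image of ∂_{k+1}):

  H_0: rank C_0 − rank ∂_1 = 5 − 4 = 1, and the invariant factors of ∂_1 are all 1, so H_0 = Z.
  H_1: rank ker ∂_1 − rank ∂_2 = (9 − 4) − 5 = 0, and the invariant factors of ∂_2 are all 1, so H_1 = 0.
  H_2: rank ker ∂_2 − rank ∂_3 = (6 − 5) − 0 = 1, and there is no ∂_3, so H_2 = Z.

As a check, the Euler characteristic is 5 − 9 + 6 = 2, which agrees with 1 − 0 + 1 = 2.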